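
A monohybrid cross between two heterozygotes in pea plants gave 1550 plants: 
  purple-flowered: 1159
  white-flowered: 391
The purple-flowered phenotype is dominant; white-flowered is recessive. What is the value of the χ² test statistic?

0.042

For a monohybrid cross between heterozygotes with complete dominance, the expected phenotypic ratio is 3:1.
The 3:1 ratio has 4 parts, so with N = 1550 the expected counts are:
  purple-flowered: 1550 × 3/4 = 1162.5
  white-flowered: 1550 × 1/4 = 387.5
χ² = Σ (O − E)² / E
  purple-flowered: (1159 − 1162.5)² / 1162.5 = 0.0105
  white-flowered: (391 − 387.5)² / 387.5 = 0.0316
χ² = 0.0105 + 0.0316 = 0.0421 ≈ 0.042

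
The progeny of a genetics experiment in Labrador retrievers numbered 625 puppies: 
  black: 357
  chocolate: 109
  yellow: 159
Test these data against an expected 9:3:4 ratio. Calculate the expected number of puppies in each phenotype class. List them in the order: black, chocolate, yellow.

The 9:3:4 ratio has 16 parts, so with N = 625 the expected counts are:
  black: 625 × 9/16 = 351.5625
  chocolate: 625 × 3/16 = 117.1875
  yellow: 625 × 4/16 = 156.25

351.5625, 117.1875, 156.25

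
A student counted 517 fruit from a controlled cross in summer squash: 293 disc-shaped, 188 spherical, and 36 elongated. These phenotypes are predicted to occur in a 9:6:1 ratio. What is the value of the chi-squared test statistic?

0.615

Under the 9:6:1 hypothesis (Σ ratio = 16, N = 517):
  disc-shaped: 517 × 9/16 = 290.8125
  spherical: 517 × 6/16 = 193.875
  elongated: 517 × 1/16 = 32.3125
χ² = Σ (O − E)² / E
  disc-shaped: (293 − 290.8125)² / 290.8125 = 0.0165
  spherical: (188 − 193.875)² / 193.875 = 0.1780
  elongated: (36 − 32.3125)² / 32.3125 = 0.4208
χ² = 0.0165 + 0.1780 + 0.4208 = 0.6153 ≈ 0.615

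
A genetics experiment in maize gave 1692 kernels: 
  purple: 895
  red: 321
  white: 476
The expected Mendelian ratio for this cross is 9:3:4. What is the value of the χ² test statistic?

10.069

Under the 9:3:4 hypothesis (Σ ratio = 16, N = 1692):
  purple: 1692 × 9/16 = 951.75
  red: 1692 × 3/16 = 317.25
  white: 1692 × 4/16 = 423
χ² = Σ (O − E)² / E
  purple: (895 − 951.75)² / 951.75 = 3.3838
  red: (321 − 317.25)² / 317.25 = 0.0443
  white: (476 − 423)² / 423 = 6.6407
χ² = 3.3838 + 0.0443 + 6.6407 = 10.0688 ≈ 10.069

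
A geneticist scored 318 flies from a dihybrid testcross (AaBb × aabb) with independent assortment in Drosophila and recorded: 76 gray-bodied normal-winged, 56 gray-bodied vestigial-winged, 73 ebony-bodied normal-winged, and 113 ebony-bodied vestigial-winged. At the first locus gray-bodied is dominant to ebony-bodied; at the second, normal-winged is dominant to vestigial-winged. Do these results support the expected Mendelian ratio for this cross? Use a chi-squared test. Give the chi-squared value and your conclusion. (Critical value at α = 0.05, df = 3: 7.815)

A dihybrid testcross with independent assortment gives a 1:1:1:1 ratio.
Under the 1:1:1:1 hypothesis (Σ ratio = 4, N = 318):
  gray-bodied normal-winged: 318 × 1/4 = 79.5
  gray-bodied vestigial-winged: 318 × 1/4 = 79.5
  ebony-bodied normal-winged: 318 × 1/4 = 79.5
  ebony-bodied vestigial-winged: 318 × 1/4 = 79.5
χ² = Σ (O − E)² / E
  gray-bodied normal-winged: (76 − 79.5)² / 79.5 = 0.1541
  gray-bodied vestigial-winged: (56 − 79.5)² / 79.5 = 6.9465
  ebony-bodied normal-winged: (73 − 79.5)² / 79.5 = 0.5314
  ebony-bodied vestigial-winged: (113 − 79.5)² / 79.5 = 14.1164
χ² = 0.1541 + 6.9465 + 0.5314 + 14.1164 = 21.7484 ≈ 21.748
Degrees of freedom = 4 − 1 = 3; critical value at α = 0.05 is 7.815.
Since 21.748 > 7.815, we reject the null hypothesis — the data do not fit the 1:1:1:1 ratio.

21.748; not consistent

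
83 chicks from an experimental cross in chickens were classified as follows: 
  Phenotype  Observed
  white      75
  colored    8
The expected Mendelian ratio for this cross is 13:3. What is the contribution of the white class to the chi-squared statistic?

Under the 13:3 hypothesis (Σ ratio = 16, N = 83):
  white: 83 × 13/16 = 67.4375
  colored: 83 × 3/16 = 15.5625
Contribution of white: (75 − 67.4375)² / 67.4375 = 0.8481

0.848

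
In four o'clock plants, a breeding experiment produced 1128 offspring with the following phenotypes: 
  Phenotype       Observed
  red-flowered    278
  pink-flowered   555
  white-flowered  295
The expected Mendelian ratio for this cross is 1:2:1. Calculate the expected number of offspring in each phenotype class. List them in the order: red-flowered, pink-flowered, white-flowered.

The 1:2:1 ratio has 4 parts, so with N = 1128 the expected counts are:
  red-flowered: 1128 × 1/4 = 282
  pink-flowered: 1128 × 2/4 = 564
  white-flowered: 1128 × 1/4 = 282

282, 564, 282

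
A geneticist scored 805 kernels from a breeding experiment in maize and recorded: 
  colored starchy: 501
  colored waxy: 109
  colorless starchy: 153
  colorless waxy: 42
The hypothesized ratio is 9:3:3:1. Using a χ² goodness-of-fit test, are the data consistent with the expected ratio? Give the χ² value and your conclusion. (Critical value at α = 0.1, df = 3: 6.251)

18.182; not consistent

The 9:3:3:1 ratio has 16 parts, so with N = 805 the expected counts are:
  colored starchy: 805 × 9/16 = 452.8125
  colored waxy: 805 × 3/16 = 150.9375
  colorless starchy: 805 × 3/16 = 150.9375
  colorless waxy: 805 × 1/16 = 50.3125
χ² = Σ (O − E)² / E
  colored starchy: (501 − 452.8125)² / 452.8125 = 5.1280
  colored waxy: (109 − 150.9375)² / 150.9375 = 11.6522
  colorless starchy: (153 − 150.9375)² / 150.9375 = 0.0282
  colorless waxy: (42 − 50.3125)² / 50.3125 = 1.3734
χ² = 5.1280 + 11.6522 + 0.0282 + 1.3734 = 18.1818 ≈ 18.182
Degrees of freedom = 4 − 1 = 3; critical value at α = 0.1 is 6.251.
Since 18.182 > 6.251, we reject the null hypothesis — the data do not fit the 9:3:3:1 ratio.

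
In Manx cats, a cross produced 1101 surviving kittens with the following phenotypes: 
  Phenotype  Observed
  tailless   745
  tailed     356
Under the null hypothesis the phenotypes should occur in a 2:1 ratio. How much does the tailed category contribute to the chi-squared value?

Total ratio parts = 3. Expected numbers out of 1101:
  tailless: 1101 × 2/3 = 734
  tailed: 1101 × 1/3 = 367
Contribution of tailed: (356 − 367)² / 367 = 0.3297

0.330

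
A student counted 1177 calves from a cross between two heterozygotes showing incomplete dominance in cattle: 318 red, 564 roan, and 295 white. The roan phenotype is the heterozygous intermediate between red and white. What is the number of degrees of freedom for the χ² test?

With incomplete dominance, a heterozygote × heterozygote cross gives a 1:2:1 phenotypic ratio.
A goodness-of-fit test with 3 phenotype classes has df = 3 − 1 = 2.

2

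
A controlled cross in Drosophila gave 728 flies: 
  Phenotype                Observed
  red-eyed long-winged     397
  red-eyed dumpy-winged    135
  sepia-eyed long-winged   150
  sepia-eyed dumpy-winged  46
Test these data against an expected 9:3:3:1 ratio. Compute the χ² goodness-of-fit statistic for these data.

1.739

Under the 9:3:3:1 hypothesis (Σ ratio = 16, N = 728):
  red-eyed long-winged: 728 × 9/16 = 409.5
  red-eyed dumpy-winged: 728 × 3/16 = 136.5
  sepia-eyed long-winged: 728 × 3/16 = 136.5
  sepia-eyed dumpy-winged: 728 × 1/16 = 45.5
χ² = Σ (O − E)² / E
  red-eyed long-winged: (397 − 409.5)² / 409.5 = 0.3816
  red-eyed dumpy-winged: (135 − 136.5)² / 136.5 = 0.0165
  sepia-eyed long-winged: (150 − 136.5)² / 136.5 = 1.3352
  sepia-eyed dumpy-winged: (46 − 45.5)² / 45.5 = 0.0055
χ² = 0.3816 + 0.0165 + 1.3352 + 0.0055 = 1.7388 ≈ 1.739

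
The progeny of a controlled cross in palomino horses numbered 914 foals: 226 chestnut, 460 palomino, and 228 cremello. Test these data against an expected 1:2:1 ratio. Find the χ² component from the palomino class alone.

0.020

The 1:2:1 ratio has 4 parts, so with N = 914 the expected counts are:
  chestnut: 914 × 1/4 = 228.5
  palomino: 914 × 2/4 = 457
  cremello: 914 × 1/4 = 228.5
Contribution of palomino: (460 − 457)² / 457 = 0.0197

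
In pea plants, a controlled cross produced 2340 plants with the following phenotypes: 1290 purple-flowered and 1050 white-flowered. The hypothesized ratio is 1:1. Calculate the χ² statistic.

Total ratio parts = 2. Expected numbers out of 2340:
  purple-flowered: 2340 × 1/2 = 1170
  white-flowered: 2340 × 1/2 = 1170
χ² = Σ (O − E)² / E
  purple-flowered: (1290 − 1170)² / 1170 = 12.3077
  white-flowered: (1050 − 1170)² / 1170 = 12.3077
χ² = 12.3077 + 12.3077 = 24.6154 ≈ 24.615

24.615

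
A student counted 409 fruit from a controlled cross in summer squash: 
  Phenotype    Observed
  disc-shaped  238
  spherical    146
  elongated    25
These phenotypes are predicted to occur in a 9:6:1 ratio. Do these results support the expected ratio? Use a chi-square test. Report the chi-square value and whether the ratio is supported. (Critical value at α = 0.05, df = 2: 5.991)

0.641; consistent

Under the 9:6:1 hypothesis (Σ ratio = 16, N = 409):
  disc-shaped: 409 × 9/16 = 230.0625
  spherical: 409 × 6/16 = 153.375
  elongated: 409 × 1/16 = 25.5625
χ² = Σ (O − E)² / E
  disc-shaped: (238 − 230.0625)² / 230.0625 = 0.2739
  spherical: (146 − 153.375)² / 153.375 = 0.3546
  elongated: (25 − 25.5625)² / 25.5625 = 0.0124
χ² = 0.2739 + 0.3546 + 0.0124 = 0.6409 ≈ 0.641
Degrees of freedom = 3 − 1 = 2; critical value at α = 0.05 is 5.991.
Since 0.641 < 5.991, we fail to reject the null hypothesis — the data are consistent with the 9:6:1 ratio.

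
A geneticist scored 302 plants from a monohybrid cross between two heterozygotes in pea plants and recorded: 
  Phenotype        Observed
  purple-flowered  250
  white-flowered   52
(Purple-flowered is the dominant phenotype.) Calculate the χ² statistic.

9.753

For a monohybrid cross between heterozygotes with complete dominance, the expected phenotypic ratio is 3:1.
Total ratio parts = 4. Expected numbers out of 302:
  purple-flowered: 302 × 3/4 = 226.5
  white-flowered: 302 × 1/4 = 75.5
χ² = Σ (O − E)² / E
  purple-flowered: (250 − 226.5)² / 226.5 = 2.4382
  white-flowered: (52 − 75.5)² / 75.5 = 7.3146
χ² = 2.4382 + 7.3146 = 9.7528 ≈ 9.753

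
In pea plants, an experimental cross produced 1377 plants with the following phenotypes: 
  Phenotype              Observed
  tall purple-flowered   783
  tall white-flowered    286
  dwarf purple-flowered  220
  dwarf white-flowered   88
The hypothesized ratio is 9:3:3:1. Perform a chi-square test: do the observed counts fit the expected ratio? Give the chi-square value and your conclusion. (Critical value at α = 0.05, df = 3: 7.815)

Under the 9:3:3:1 hypothesis (Σ ratio = 16, N = 1377):
  tall purple-flowered: 1377 × 9/16 = 774.5625
  tall white-flowered: 1377 × 3/16 = 258.1875
  dwarf purple-flowered: 1377 × 3/16 = 258.1875
  dwarf white-flowered: 1377 × 1/16 = 86.0625
χ² = Σ (O − E)² / E
  tall purple-flowered: (783 − 774.5625)² / 774.5625 = 0.0919
  tall white-flowered: (286 − 258.1875)² / 258.1875 = 2.9960
  dwarf purple-flowered: (220 − 258.1875)² / 258.1875 = 5.6482
  dwarf white-flowered: (88 − 86.0625)² / 86.0625 = 0.0436
χ² = 0.0919 + 2.9960 + 5.6482 + 0.0436 = 8.7797 ≈ 8.780
Degrees of freedom = 4 − 1 = 3; critical value at α = 0.05 is 7.815.
Since 8.780 > 7.815, we reject the null hypothesis — the data do not fit the 9:3:3:1 ratio.

8.780; not consistent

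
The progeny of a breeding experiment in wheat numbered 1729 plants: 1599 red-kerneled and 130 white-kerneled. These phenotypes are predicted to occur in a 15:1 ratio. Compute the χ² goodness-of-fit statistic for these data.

The 15:1 ratio has 16 parts, so with N = 1729 the expected counts are:
  red-kerneled: 1729 × 15/16 = 1620.9375
  white-kerneled: 1729 × 1/16 = 108.0625
χ² = Σ (O − E)² / E
  red-kerneled: (1599 − 1620.9375)² / 1620.9375 = 0.2969
  white-kerneled: (130 − 108.0625)² / 108.0625 = 4.4535
χ² = 0.2969 + 4.4535 = 4.7504 ≈ 4.750

4.750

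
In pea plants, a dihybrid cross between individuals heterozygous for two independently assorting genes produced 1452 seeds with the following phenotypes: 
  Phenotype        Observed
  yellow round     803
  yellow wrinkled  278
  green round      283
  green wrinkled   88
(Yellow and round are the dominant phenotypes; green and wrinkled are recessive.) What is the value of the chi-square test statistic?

0.861

A dihybrid F₂ with independent assortment and complete dominance at both loci gives a 9:3:3:1 phenotypic ratio.
Expected counts for N = 1452 under a 9:3:3:1 ratio (total parts = 16):
  yellow round: 1452 × 9/16 = 816.75
  yellow wrinkled: 1452 × 3/16 = 272.25
  green round: 1452 × 3/16 = 272.25
  green wrinkled: 1452 × 1/16 = 90.75
χ² = Σ (O − E)² / E
  yellow round: (803 − 816.75)² / 816.75 = 0.2315
  yellow wrinkled: (278 − 272.25)² / 272.25 = 0.1214
  green round: (283 − 272.25)² / 272.25 = 0.4245
  green wrinkled: (88 − 90.75)² / 90.75 = 0.0833
χ² = 0.2315 + 0.1214 + 0.4245 + 0.0833 = 0.8607 ≈ 0.861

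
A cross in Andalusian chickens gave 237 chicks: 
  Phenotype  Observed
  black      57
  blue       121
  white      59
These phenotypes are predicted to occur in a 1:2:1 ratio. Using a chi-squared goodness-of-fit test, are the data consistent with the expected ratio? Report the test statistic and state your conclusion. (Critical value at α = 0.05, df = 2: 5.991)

Expected counts for N = 237 under a 1:2:1 ratio (total parts = 4):
  black: 237 × 1/4 = 59.25
  blue: 237 × 2/4 = 118.5
  white: 237 × 1/4 = 59.25
χ² = Σ (O − E)² / E
  black: (57 − 59.25)² / 59.25 = 0.0854
  blue: (121 − 118.5)² / 118.5 = 0.0527
  white: (59 − 59.25)² / 59.25 = 0.0011
χ² = 0.0854 + 0.0527 + 0.0011 = 0.1392 ≈ 0.139
Degrees of freedom = 3 − 1 = 2; critical value at α = 0.05 is 5.991.
Since 0.139 < 5.991, we fail to reject the null hypothesis — the data are consistent with the 1:2:1 ratio.

0.139; consistent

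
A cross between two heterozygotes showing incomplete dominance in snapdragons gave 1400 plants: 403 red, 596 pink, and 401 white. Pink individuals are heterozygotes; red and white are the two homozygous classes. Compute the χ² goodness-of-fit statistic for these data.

With incomplete dominance, a heterozygote × heterozygote cross gives a 1:2:1 phenotypic ratio.
Under the 1:2:1 hypothesis (Σ ratio = 4, N = 1400):
  red: 1400 × 1/4 = 350
  pink: 1400 × 2/4 = 700
  white: 1400 × 1/4 = 350
χ² = Σ (O − E)² / E
  red: (403 − 350)² / 350 = 8.0257
  pink: (596 − 700)² / 700 = 15.4514
  white: (401 − 350)² / 350 = 7.4314
χ² = 8.0257 + 15.4514 + 7.4314 = 30.9085 ≈ 30.909

30.909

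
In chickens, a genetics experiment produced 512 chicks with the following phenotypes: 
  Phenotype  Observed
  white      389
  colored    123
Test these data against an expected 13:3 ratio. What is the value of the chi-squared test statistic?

9.346

The 13:3 ratio has 16 parts, so with N = 512 the expected counts are:
  white: 512 × 13/16 = 416
  colored: 512 × 3/16 = 96
χ² = Σ (O − E)² / E
  white: (389 − 416)² / 416 = 1.7524
  colored: (123 − 96)² / 96 = 7.5938
χ² = 1.7524 + 7.5938 = 9.3462 ≈ 9.346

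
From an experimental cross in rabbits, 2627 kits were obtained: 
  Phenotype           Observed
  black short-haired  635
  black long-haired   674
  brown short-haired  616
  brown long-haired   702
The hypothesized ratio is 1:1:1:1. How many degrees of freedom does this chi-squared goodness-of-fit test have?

3

A goodness-of-fit test with 4 phenotype classes has df = 4 − 1 = 3.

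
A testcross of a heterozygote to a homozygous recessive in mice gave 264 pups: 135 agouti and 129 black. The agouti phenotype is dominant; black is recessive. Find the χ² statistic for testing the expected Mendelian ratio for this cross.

A testcross of a heterozygote (Aa × aa) gives a 1:1 phenotypic ratio.
Under the 1:1 hypothesis (Σ ratio = 2, N = 264):
  agouti: 264 × 1/2 = 132
  black: 264 × 1/2 = 132
χ² = Σ (O − E)² / E
  agouti: (135 − 132)² / 132 = 0.0682
  black: (129 − 132)² / 132 = 0.0682
χ² = 0.0682 + 0.0682 = 0.1364 ≈ 0.136

0.136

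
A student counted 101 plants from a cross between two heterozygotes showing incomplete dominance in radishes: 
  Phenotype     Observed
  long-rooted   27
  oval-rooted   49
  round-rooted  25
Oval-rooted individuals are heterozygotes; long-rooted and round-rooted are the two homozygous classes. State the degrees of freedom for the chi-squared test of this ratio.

2

With incomplete dominance, a heterozygote × heterozygote cross gives a 1:2:1 phenotypic ratio.
A goodness-of-fit test with 3 phenotype classes has df = 3 − 1 = 2.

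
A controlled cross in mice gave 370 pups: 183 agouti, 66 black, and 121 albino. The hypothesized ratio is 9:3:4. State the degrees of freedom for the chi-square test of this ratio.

2

A goodness-of-fit test with 3 phenotype classes has df = 3 − 1 = 2.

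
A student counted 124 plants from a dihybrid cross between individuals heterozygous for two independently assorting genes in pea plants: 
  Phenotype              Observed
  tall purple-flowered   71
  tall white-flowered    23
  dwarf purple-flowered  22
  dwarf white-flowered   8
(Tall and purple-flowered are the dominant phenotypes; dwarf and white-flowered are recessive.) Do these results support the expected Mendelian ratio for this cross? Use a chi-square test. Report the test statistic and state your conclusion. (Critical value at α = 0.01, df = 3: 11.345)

0.100; consistent

A dihybrid F₂ with independent assortment and complete dominance at both loci gives a 9:3:3:1 phenotypic ratio.
Under the 9:3:3:1 hypothesis (Σ ratio = 16, N = 124):
  tall purple-flowered: 124 × 9/16 = 69.75
  tall white-flowered: 124 × 3/16 = 23.25
  dwarf purple-flowered: 124 × 3/16 = 23.25
  dwarf white-flowered: 124 × 1/16 = 7.75
χ² = Σ (O − E)² / E
  tall purple-flowered: (71 − 69.75)² / 69.75 = 0.0224
  tall white-flowered: (23 − 23.25)² / 23.25 = 0.0027
  dwarf purple-flowered: (22 − 23.25)² / 23.25 = 0.0672
  dwarf white-flowered: (8 − 7.75)² / 7.75 = 0.0081
χ² = 0.0224 + 0.0027 + 0.0672 + 0.0081 = 0.1004 ≈ 0.100
Degrees of freedom = 4 − 1 = 3; critical value at α = 0.01 is 11.345.
Since 0.100 < 11.345, we fail to reject the null hypothesis — the data are consistent with the 9:3:3:1 ratio.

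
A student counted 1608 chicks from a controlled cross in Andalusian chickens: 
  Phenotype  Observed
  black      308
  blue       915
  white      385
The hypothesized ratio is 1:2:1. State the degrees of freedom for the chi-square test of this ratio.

2

A goodness-of-fit test with 3 phenotype classes has df = 3 − 1 = 2.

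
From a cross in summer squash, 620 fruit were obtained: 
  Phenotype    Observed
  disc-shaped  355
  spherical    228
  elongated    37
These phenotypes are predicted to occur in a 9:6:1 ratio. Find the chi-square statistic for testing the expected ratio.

Under the 9:6:1 hypothesis (Σ ratio = 16, N = 620):
  disc-shaped: 620 × 9/16 = 348.75
  spherical: 620 × 6/16 = 232.5
  elongated: 620 × 1/16 = 38.75
χ² = Σ (O − E)² / E
  disc-shaped: (355 − 348.75)² / 348.75 = 0.1120
  spherical: (228 − 232.5)² / 232.5 = 0.0871
  elongated: (37 − 38.75)² / 38.75 = 0.0790
χ² = 0.1120 + 0.0871 + 0.0790 = 0.2781 ≈ 0.278

0.278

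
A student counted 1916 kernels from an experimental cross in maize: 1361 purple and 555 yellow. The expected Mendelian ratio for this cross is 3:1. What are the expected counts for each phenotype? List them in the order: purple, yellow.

The 3:1 ratio has 4 parts, so with N = 1916 the expected counts are:
  purple: 1916 × 3/4 = 1437
  yellow: 1916 × 1/4 = 479

1437, 479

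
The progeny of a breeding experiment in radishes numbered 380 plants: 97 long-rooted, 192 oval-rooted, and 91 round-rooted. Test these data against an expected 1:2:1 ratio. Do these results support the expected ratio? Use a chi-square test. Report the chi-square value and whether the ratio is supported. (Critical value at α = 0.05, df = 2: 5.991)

The 1:2:1 ratio has 4 parts, so with N = 380 the expected counts are:
  long-rooted: 380 × 1/4 = 95
  oval-rooted: 380 × 2/4 = 190
  round-rooted: 380 × 1/4 = 95
χ² = Σ (O − E)² / E
  long-rooted: (97 − 95)² / 95 = 0.0421
  oval-rooted: (192 − 190)² / 190 = 0.0211
  round-rooted: (91 − 95)² / 95 = 0.1684
χ² = 0.0421 + 0.0211 + 0.1684 = 0.2316 ≈ 0.232
Degrees of freedom = 3 − 1 = 2; critical value at α = 0.05 is 5.991.
Since 0.232 < 5.991, we fail to reject the null hypothesis — the data are consistent with the 1:2:1 ratio.

0.232; consistent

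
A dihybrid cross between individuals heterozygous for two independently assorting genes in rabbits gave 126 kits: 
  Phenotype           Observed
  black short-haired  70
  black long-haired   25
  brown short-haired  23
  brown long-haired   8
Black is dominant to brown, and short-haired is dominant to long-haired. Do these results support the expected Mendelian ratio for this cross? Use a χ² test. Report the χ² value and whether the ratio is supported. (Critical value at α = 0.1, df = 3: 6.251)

A dihybrid F₂ with independent assortment and complete dominance at both loci gives a 9:3:3:1 phenotypic ratio.
Total ratio parts = 16. Expected numbers out of 126:
  black short-haired: 126 × 9/16 = 70.875
  black long-haired: 126 × 3/16 = 23.625
  brown short-haired: 126 × 3/16 = 23.625
  brown long-haired: 126 × 1/16 = 7.875
χ² = Σ (O − E)² / E
  black short-haired: (70 − 70.875)² / 70.875 = 0.0108
  black long-haired: (25 − 23.625)² / 23.625 = 0.0800
  brown short-haired: (23 − 23.625)² / 23.625 = 0.0165
  brown long-haired: (8 − 7.875)² / 7.875 = 0.0020
χ² = 0.0108 + 0.0800 + 0.0165 + 0.0020 = 0.1093 ≈ 0.109
Degrees of freedom = 4 − 1 = 3; critical value at α = 0.1 is 6.251.
Since 0.109 < 6.251, we fail to reject the null hypothesis — the data are consistent with the 9:3:3:1 ratio.

0.109; consistent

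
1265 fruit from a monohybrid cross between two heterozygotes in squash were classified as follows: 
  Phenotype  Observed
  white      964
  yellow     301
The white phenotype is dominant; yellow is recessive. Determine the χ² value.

0.981

For a monohybrid cross between heterozygotes with complete dominance, the expected phenotypic ratio is 3:1.
The 3:1 ratio has 4 parts, so with N = 1265 the expected counts are:
  white: 1265 × 3/4 = 948.75
  yellow: 1265 × 1/4 = 316.25
χ² = Σ (O − E)² / E
  white: (964 − 948.75)² / 948.75 = 0.2451
  yellow: (301 − 316.25)² / 316.25 = 0.7354
χ² = 0.2451 + 0.7354 = 0.9805 ≈ 0.981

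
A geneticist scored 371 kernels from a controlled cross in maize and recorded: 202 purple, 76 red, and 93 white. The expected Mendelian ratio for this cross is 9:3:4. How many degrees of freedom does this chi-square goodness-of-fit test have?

A goodness-of-fit test with 3 phenotype classes has df = 3 − 1 = 2.

2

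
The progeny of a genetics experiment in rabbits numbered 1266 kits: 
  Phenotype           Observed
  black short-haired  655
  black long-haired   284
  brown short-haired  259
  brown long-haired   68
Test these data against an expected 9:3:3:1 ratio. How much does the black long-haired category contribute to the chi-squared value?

The 9:3:3:1 ratio has 16 parts, so with N = 1266 the expected counts are:
  black short-haired: 1266 × 9/16 = 712.125
  black long-haired: 1266 × 3/16 = 237.375
  brown short-haired: 1266 × 3/16 = 237.375
  brown long-haired: 1266 × 1/16 = 79.125
Contribution of black long-haired: (284 − 237.375)² / 237.375 = 9.1580

9.158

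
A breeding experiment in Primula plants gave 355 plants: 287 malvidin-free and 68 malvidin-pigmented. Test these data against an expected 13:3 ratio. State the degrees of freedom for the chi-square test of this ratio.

1

A goodness-of-fit test with 2 phenotype classes has df = 2 − 1 = 1.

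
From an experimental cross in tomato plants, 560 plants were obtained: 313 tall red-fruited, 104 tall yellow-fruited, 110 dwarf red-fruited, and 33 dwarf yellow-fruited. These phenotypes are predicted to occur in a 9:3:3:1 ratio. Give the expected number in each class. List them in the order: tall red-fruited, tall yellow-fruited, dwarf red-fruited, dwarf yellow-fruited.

315, 105, 105, 35

The 9:3:3:1 ratio has 16 parts, so with N = 560 the expected counts are:
  tall red-fruited: 560 × 9/16 = 315
  tall yellow-fruited: 560 × 3/16 = 105
  dwarf red-fruited: 560 × 3/16 = 105
  dwarf yellow-fruited: 560 × 1/16 = 35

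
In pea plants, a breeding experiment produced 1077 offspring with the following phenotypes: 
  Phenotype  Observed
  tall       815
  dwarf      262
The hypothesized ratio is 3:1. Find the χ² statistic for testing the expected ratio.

0.260

Expected counts for N = 1077 under a 3:1 ratio (total parts = 4):
  tall: 1077 × 3/4 = 807.75
  dwarf: 1077 × 1/4 = 269.25
χ² = Σ (O − E)² / E
  tall: (815 − 807.75)² / 807.75 = 0.0651
  dwarf: (262 − 269.25)² / 269.25 = 0.1952
χ² = 0.0651 + 0.1952 = 0.2603 ≈ 0.260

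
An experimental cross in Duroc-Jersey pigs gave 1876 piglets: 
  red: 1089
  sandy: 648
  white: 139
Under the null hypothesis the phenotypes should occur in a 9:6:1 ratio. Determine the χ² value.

9.493

Expected counts for N = 1876 under a 9:6:1 ratio (total parts = 16):
  red: 1876 × 9/16 = 1055.25
  sandy: 1876 × 6/16 = 703.5
  white: 1876 × 1/16 = 117.25
χ² = Σ (O − E)² / E
  red: (1089 − 1055.25)² / 1055.25 = 1.0794
  sandy: (648 − 703.5)² / 703.5 = 4.3785
  white: (139 − 117.25)² / 117.25 = 4.0346
χ² = 1.0794 + 4.3785 + 4.0346 = 9.4925 ≈ 9.493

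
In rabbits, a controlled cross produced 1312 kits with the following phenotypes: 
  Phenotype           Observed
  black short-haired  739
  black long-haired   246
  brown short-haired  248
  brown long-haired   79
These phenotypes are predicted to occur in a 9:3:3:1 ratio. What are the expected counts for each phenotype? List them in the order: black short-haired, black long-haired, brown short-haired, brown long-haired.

Total ratio parts = 16. Expected numbers out of 1312:
  black short-haired: 1312 × 9/16 = 738
  black long-haired: 1312 × 3/16 = 246
  brown short-haired: 1312 × 3/16 = 246
  brown long-haired: 1312 × 1/16 = 82

738, 246, 246, 82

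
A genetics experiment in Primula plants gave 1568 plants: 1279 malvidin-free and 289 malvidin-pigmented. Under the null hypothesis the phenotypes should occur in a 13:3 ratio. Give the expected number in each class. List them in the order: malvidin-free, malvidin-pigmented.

1274, 294

Total ratio parts = 16. Expected numbers out of 1568:
  malvidin-free: 1568 × 13/16 = 1274
  malvidin-pigmented: 1568 × 3/16 = 294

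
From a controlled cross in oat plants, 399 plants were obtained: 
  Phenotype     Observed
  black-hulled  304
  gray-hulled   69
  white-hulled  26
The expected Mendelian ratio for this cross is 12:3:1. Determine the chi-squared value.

0.572

Total ratio parts = 16. Expected numbers out of 399:
  black-hulled: 399 × 12/16 = 299.25
  gray-hulled: 399 × 3/16 = 74.8125
  white-hulled: 399 × 1/16 = 24.9375
χ² = Σ (O − E)² / E
  black-hulled: (304 − 299.25)² / 299.25 = 0.0754
  gray-hulled: (69 − 74.8125)² / 74.8125 = 0.4516
  white-hulled: (26 − 24.9375)² / 24.9375 = 0.0453
χ² = 0.0754 + 0.4516 + 0.0453 = 0.5723 ≈ 0.572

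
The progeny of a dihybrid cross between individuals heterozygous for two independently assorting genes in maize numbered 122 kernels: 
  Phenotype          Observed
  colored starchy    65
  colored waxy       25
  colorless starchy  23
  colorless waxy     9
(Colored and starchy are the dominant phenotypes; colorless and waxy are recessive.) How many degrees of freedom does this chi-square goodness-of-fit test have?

3

A dihybrid F₂ with independent assortment and complete dominance at both loci gives a 9:3:3:1 phenotypic ratio.
A goodness-of-fit test with 4 phenotype classes has df = 4 − 1 = 3.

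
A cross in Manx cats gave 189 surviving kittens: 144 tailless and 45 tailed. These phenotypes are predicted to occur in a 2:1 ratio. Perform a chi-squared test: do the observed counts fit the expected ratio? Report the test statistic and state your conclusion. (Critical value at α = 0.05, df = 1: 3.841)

The 2:1 ratio has 3 parts, so with N = 189 the expected counts are:
  tailless: 189 × 2/3 = 126
  tailed: 189 × 1/3 = 63
χ² = Σ (O − E)² / E
  tailless: (144 − 126)² / 126 = 2.5714
  tailed: (45 − 63)² / 63 = 5.1429
χ² = 2.5714 + 5.1429 = 7.7143 ≈ 7.714
Degrees of freedom = 2 − 1 = 1; critical value at α = 0.05 is 3.841.
Since 7.714 > 3.841, we reject the null hypothesis — the data do not fit the 2:1 ratio.

7.714; not consistent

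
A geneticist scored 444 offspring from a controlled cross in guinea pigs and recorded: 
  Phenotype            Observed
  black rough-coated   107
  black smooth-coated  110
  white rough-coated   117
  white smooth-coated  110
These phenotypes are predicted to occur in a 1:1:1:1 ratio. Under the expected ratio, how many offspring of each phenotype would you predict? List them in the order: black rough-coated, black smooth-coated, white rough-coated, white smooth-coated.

111, 111, 111, 111

Total ratio parts = 4. Expected numbers out of 444:
  black rough-coated: 444 × 1/4 = 111
  black smooth-coated: 444 × 1/4 = 111
  white rough-coated: 444 × 1/4 = 111
  white smooth-coated: 444 × 1/4 = 111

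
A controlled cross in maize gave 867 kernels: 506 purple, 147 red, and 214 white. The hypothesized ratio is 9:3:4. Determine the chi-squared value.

Expected counts for N = 867 under a 9:3:4 ratio (total parts = 16):
  purple: 867 × 9/16 = 487.6875
  red: 867 × 3/16 = 162.5625
  white: 867 × 4/16 = 216.75
χ² = Σ (O − E)² / E
  purple: (506 − 487.6875)² / 487.6875 = 0.6876
  red: (147 − 162.5625)² / 162.5625 = 1.4898
  white: (214 − 216.75)² / 216.75 = 0.0349
χ² = 0.6876 + 1.4898 + 0.0349 = 2.2123 ≈ 2.212

2.212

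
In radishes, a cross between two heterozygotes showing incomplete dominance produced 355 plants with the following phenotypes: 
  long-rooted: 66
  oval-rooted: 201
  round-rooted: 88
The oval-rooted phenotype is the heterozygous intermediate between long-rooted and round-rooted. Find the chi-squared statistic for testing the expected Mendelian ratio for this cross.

With incomplete dominance, a heterozygote × heterozygote cross gives a 1:2:1 phenotypic ratio.
Under the 1:2:1 hypothesis (Σ ratio = 4, N = 355):
  long-rooted: 355 × 1/4 = 88.75
  oval-rooted: 355 × 2/4 = 177.5
  round-rooted: 355 × 1/4 = 88.75
χ² = Σ (O − E)² / E
  long-rooted: (66 − 88.75)² / 88.75 = 5.8317
  oval-rooted: (201 − 177.5)² / 177.5 = 3.1113
  round-rooted: (88 − 88.75)² / 88.75 = 0.0063
χ² = 5.8317 + 3.1113 + 0.0063 = 8.9493 ≈ 8.949

8.949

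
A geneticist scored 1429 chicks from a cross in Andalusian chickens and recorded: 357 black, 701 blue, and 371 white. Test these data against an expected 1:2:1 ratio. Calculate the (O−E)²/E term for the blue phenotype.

0.255

Total ratio parts = 4. Expected numbers out of 1429:
  black: 1429 × 1/4 = 357.25
  blue: 1429 × 2/4 = 714.5
  white: 1429 × 1/4 = 357.25
Contribution of blue: (701 − 714.5)² / 714.5 = 0.2551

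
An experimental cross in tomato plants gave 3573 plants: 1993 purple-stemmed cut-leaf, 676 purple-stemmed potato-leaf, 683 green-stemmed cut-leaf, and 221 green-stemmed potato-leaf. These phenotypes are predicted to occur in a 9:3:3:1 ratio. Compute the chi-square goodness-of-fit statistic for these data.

0.474

Under the 9:3:3:1 hypothesis (Σ ratio = 16, N = 3573):
  purple-stemmed cut-leaf: 3573 × 9/16 = 2009.8125
  purple-stemmed potato-leaf: 3573 × 3/16 = 669.9375
  green-stemmed cut-leaf: 3573 × 3/16 = 669.9375
  green-stemmed potato-leaf: 3573 × 1/16 = 223.3125
χ² = Σ (O − E)² / E
  purple-stemmed cut-leaf: (1993 − 2009.8125)² / 2009.8125 = 0.1406
  purple-stemmed potato-leaf: (676 − 669.9375)² / 669.9375 = 0.0549
  green-stemmed cut-leaf: (683 − 669.9375)² / 669.9375 = 0.2547
  green-stemmed potato-leaf: (221 − 223.3125)² / 223.3125 = 0.0239
χ² = 0.1406 + 0.0549 + 0.2547 + 0.0239 = 0.4741 ≈ 0.474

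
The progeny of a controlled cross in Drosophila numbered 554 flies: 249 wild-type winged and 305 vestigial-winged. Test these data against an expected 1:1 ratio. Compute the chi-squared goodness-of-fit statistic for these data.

5.661

Expected counts for N = 554 under a 1:1 ratio (total parts = 2):
  wild-type winged: 554 × 1/2 = 277
  vestigial-winged: 554 × 1/2 = 277
χ² = Σ (O − E)² / E
  wild-type winged: (249 − 277)² / 277 = 2.8303
  vestigial-winged: (305 − 277)² / 277 = 2.8303
χ² = 2.8303 + 2.8303 = 5.6606 ≈ 5.661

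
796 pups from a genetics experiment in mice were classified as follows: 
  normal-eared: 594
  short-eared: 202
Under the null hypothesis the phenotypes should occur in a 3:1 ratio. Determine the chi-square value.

The 3:1 ratio has 4 parts, so with N = 796 the expected counts are:
  normal-eared: 796 × 3/4 = 597
  short-eared: 796 × 1/4 = 199
χ² = Σ (O − E)² / E
  normal-eared: (594 − 597)² / 597 = 0.0151
  short-eared: (202 − 199)² / 199 = 0.0452
χ² = 0.0151 + 0.0452 = 0.0603 ≈ 0.060

0.060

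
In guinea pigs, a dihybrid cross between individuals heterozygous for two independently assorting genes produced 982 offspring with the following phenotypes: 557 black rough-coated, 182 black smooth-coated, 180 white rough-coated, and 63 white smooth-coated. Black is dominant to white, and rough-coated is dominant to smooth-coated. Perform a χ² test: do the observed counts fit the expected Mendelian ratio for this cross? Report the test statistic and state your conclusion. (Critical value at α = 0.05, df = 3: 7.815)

A dihybrid F₂ with independent assortment and complete dominance at both loci gives a 9:3:3:1 phenotypic ratio.
Total ratio parts = 16. Expected numbers out of 982:
  black rough-coated: 982 × 9/16 = 552.375
  black smooth-coated: 982 × 3/16 = 184.125
  white rough-coated: 982 × 3/16 = 184.125
  white smooth-coated: 982 × 1/16 = 61.375
χ² = Σ (O − E)² / E
  black rough-coated: (557 − 552.375)² / 552.375 = 0.0387
  black smooth-coated: (182 − 184.125)² / 184.125 = 0.0245
  white rough-coated: (180 − 184.125)² / 184.125 = 0.0924
  white smooth-coated: (63 − 61.375)² / 61.375 = 0.0430
χ² = 0.0387 + 0.0245 + 0.0924 + 0.0430 = 0.1986 ≈ 0.199
Degrees of freedom = 4 − 1 = 3; critical value at α = 0.05 is 7.815.
Since 0.199 < 7.815, we fail to reject the null hypothesis — the data are consistent with the 9:3:3:1 ratio.

0.199; consistent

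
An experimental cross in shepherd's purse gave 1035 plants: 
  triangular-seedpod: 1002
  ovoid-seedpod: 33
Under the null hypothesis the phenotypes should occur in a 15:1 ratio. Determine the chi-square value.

16.557

Expected counts for N = 1035 under a 15:1 ratio (total parts = 16):
  triangular-seedpod: 1035 × 15/16 = 970.3125
  ovoid-seedpod: 1035 × 1/16 = 64.6875
χ² = Σ (O − E)² / E
  triangular-seedpod: (1002 − 970.3125)² / 970.3125 = 1.0348
  ovoid-seedpod: (33 − 64.6875)² / 64.6875 = 15.5223
χ² = 1.0348 + 15.5223 = 16.5571 ≈ 16.557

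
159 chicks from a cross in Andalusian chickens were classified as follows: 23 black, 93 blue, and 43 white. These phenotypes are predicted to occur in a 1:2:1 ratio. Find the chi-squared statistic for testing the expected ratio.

Expected counts for N = 159 under a 1:2:1 ratio (total parts = 4):
  black: 159 × 1/4 = 39.75
  blue: 159 × 2/4 = 79.5
  white: 159 × 1/4 = 39.75
χ² = Σ (O − E)² / E
  black: (23 − 39.75)² / 39.75 = 7.0582
  blue: (93 − 79.5)² / 79.5 = 2.2925
  white: (43 − 39.75)² / 39.75 = 0.2657
χ² = 7.0582 + 2.2925 + 0.2657 = 9.6164 ≈ 9.616

9.616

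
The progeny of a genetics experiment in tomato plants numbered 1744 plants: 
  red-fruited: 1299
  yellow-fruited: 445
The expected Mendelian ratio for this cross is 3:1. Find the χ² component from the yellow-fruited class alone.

Expected counts for N = 1744 under a 3:1 ratio (total parts = 4):
  red-fruited: 1744 × 3/4 = 1308
  yellow-fruited: 1744 × 1/4 = 436
Contribution of yellow-fruited: (445 − 436)² / 436 = 0.1858

0.186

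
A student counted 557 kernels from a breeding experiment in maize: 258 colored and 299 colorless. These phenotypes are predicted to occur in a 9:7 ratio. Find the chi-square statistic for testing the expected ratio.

Under the 9:7 hypothesis (Σ ratio = 16, N = 557):
  colored: 557 × 9/16 = 313.3125
  colorless: 557 × 7/16 = 243.6875
χ² = Σ (O − E)² / E
  colored: (258 − 313.3125)² / 313.3125 = 9.7649
  colorless: (299 − 243.6875)² / 243.6875 = 12.5549
χ² = 9.7649 + 12.5549 = 22.3198 ≈ 22.320

22.320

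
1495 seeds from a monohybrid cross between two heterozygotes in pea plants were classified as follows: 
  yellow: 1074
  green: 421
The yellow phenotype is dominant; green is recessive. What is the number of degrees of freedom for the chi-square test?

For a monohybrid cross between heterozygotes with complete dominance, the expected phenotypic ratio is 3:1.
A goodness-of-fit test with 2 phenotype classes has df = 2 − 1 = 1.

1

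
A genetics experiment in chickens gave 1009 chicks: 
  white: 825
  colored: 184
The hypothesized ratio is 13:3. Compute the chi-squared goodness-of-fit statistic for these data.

Total ratio parts = 16. Expected numbers out of 1009:
  white: 1009 × 13/16 = 819.8125
  colored: 1009 × 3/16 = 189.1875
χ² = Σ (O − E)² / E
  white: (825 − 819.8125)² / 819.8125 = 0.0328
  colored: (184 − 189.1875)² / 189.1875 = 0.1422
χ² = 0.0328 + 0.1422 = 0.175

0.175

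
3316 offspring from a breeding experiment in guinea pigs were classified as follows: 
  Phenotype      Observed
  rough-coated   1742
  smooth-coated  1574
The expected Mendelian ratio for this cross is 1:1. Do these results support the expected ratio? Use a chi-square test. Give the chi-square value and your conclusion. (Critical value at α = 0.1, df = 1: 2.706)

8.511; not consistent

Total ratio parts = 2. Expected numbers out of 3316:
  rough-coated: 3316 × 1/2 = 1658
  smooth-coated: 3316 × 1/2 = 1658
χ² = Σ (O − E)² / E
  rough-coated: (1742 − 1658)² / 1658 = 4.2557
  smooth-coated: (1574 − 1658)² / 1658 = 4.2557
χ² = 4.2557 + 4.2557 = 8.5114 ≈ 8.511
Degrees of freedom = 2 − 1 = 1; critical value at α = 0.1 is 2.706.
Since 8.511 > 2.706, we reject the null hypothesis — the data do not fit the 1:1 ratio.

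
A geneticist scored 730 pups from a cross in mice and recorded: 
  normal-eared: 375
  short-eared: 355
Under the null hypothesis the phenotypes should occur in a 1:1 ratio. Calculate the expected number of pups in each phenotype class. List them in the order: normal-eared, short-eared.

365, 365

Under the 1:1 hypothesis (Σ ratio = 2, N = 730):
  normal-eared: 730 × 1/2 = 365
  short-eared: 730 × 1/2 = 365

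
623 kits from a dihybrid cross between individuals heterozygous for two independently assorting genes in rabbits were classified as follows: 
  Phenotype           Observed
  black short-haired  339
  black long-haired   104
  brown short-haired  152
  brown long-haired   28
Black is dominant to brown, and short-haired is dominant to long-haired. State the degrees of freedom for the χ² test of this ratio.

A dihybrid F₂ with independent assortment and complete dominance at both loci gives a 9:3:3:1 phenotypic ratio.
A goodness-of-fit test with 4 phenotype classes has df = 4 − 1 = 3.

3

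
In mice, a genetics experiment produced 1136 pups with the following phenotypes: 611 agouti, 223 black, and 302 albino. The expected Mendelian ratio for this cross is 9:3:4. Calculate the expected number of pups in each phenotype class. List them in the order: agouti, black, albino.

639, 213, 284

Expected counts for N = 1136 under a 9:3:4 ratio (total parts = 16):
  agouti: 1136 × 9/16 = 639
  black: 1136 × 3/16 = 213
  albino: 1136 × 4/16 = 284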